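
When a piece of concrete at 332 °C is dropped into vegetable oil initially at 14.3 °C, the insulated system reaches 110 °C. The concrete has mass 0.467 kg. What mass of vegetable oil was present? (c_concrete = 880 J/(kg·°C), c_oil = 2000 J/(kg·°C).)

m ≈ 0.477 kg

Taking heat into each body as positive, Σ m c ΔT = 0:
0.467×880×(110 − 332) + m×2000×(110 − 14.3) = 0
191400 m = 91233
m = 91233/191400 ≈ 0.4767 kg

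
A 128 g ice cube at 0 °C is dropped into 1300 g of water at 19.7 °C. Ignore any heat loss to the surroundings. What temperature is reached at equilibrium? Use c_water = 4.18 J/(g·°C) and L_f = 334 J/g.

T_f ≈ 10.8 °C

Heat gained plus heat lost sum to zero:
latent heat to melt: 128×334 = 42752; warm the meltwater: 535.04 T; water cools: 1300×4.18×(T − 19.7) = 5434(T − 19.7)
5969 T = 107050 − 42752 = 64298
T ≈ 10.77 °C. Since T > 0 °C, the all-ice-melts assumption holds.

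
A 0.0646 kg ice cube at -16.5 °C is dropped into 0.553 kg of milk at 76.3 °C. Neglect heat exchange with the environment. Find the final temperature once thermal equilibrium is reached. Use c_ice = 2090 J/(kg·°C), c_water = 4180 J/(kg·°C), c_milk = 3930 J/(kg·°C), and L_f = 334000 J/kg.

Heat gained plus heat lost sum to zero:
ice -16.5→0 °C: 0.0646×2090×16.5 = 2227.7; melt ice: 0.0646×334000 = 21576; warm the meltwater: 270.03 T; milk: 2173.3(T − 76.3)
2443.3 T = 165822 − 23804 = 142018
T ≈ 58.13 °C. Since T > 0 °C, the all-ice-melts assumption holds.

T_f ≈ 58.1 °C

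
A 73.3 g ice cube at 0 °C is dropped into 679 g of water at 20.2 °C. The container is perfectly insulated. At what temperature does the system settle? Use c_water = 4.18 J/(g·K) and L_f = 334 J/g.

T_f ≈ 10.4 °C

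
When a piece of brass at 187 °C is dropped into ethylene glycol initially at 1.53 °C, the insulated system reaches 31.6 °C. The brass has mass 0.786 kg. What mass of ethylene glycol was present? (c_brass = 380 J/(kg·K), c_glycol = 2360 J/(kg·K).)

m ≈ 0.654 kg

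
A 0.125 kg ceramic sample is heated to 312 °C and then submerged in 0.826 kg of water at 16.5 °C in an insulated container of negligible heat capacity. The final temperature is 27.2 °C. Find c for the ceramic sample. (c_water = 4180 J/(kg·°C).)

Heat lost by the ceramic sample = heat gained by the water:
0.125×c×(312 − 27.2) = 0.826×4180×(27.2 − 16.5)
35.6 c = 36944  ⇒  c ≈ 1038 J/(kg·°C)

c ≈ 1040 J/(kg·°C)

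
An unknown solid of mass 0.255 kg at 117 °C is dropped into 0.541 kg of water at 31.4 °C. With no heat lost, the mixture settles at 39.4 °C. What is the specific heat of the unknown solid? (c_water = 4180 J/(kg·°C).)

c ≈ 914 J/(kg·°C)

m_s c (T_s − T_f) = m_water c_water (T_f − T_0):
0.255×c×(117 − 39.4) = 0.541×4180×(39.4 − 31.4)
19.79 c = 18091  ⇒  c ≈ 914.2 J/(kg·°C)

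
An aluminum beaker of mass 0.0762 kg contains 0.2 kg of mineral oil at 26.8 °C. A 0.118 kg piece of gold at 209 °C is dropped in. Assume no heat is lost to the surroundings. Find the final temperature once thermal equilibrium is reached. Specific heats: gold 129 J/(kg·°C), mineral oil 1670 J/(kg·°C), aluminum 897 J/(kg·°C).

T_f ≈ 33.4 °C

Let T be the final temperature. ΣQ_i = 0:
0.118·129·(T − 209) + 0.2·1670·(T − 26.8) + 0.0762·897·(T − 26.8) = 0
15.22(T − 209) + 334(T − 26.8) + 68.35(T − 26.8) = 0
417.57 T = 13964
T = 13964 / 417.57 = 33.4 °C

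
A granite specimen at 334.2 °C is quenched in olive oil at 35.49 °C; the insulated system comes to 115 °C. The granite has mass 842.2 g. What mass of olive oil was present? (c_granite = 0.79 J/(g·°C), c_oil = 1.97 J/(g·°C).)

|Q_granite| = |Q_oil|:
842.2·0.79·(334.2 − 115) = m·1.97·(115 − 35.49)
156.63 m = 145842  ⇒  m ≈ 931.1 g

m ≈ 931 g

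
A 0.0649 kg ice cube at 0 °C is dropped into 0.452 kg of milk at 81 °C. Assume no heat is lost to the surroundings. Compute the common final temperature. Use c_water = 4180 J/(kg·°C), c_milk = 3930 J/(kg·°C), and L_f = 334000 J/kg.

T_f ≈ 59.7 °C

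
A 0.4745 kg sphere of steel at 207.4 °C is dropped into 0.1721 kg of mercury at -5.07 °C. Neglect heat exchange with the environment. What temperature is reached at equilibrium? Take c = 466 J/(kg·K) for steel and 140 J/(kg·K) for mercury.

Set heat shed by the hot body equal to heat absorbed by the cold body:
0.4745·466·(207.4 − T) = 0.1721·140·(T − (-5.07))
221.12(207.4 − T) = 24.09(T − (-5.07))
245.21 T = 45738  ⇒  T ≈ 186.52 °C

T_f ≈ 186.5 °C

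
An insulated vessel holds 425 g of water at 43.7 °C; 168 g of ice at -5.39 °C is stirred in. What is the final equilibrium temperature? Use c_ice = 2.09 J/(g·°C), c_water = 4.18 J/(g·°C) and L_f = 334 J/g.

T_f ≈ 7.9 °C

Setting the total heat transfer to zero:
ice -5.39→0 °C: 168×2.09×5.39 = 1892.5; melt ice: 168×334 = 56112; warm the meltwater: 702.24 T; water: 1776.5(T − 43.7)
2478.7 T = 77633 − 58005 = 19629
T ≈ 7.92 °C — above 0 °C, consistent with complete melting.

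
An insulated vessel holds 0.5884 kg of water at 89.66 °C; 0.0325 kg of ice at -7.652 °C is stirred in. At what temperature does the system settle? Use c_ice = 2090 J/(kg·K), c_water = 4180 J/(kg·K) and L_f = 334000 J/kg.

Net heat exchanged in the isolated system is zero:
warm ice to 0 °C: 0.0325×2090×(0 − (-7.652)) = 519.76; fusion: m_ice L_f = 0.0325×334000 = 10855; warm the meltwater: 135.85 T; water: 2459.5(T − 89.66)
2595.4 T = 220520 − 11375 = 209145
T ≈ 80.58 °C — above 0 °C, consistent with complete melting.

T_f ≈ 80.6 °C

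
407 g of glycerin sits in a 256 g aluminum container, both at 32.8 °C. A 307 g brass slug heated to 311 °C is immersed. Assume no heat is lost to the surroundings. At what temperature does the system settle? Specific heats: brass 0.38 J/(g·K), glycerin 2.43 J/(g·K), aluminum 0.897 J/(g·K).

T_f ≈ 57.1 °C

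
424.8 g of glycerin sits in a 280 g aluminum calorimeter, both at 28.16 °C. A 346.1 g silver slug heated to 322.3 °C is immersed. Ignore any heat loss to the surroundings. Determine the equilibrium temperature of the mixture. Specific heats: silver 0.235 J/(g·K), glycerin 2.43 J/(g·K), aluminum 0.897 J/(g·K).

Let T be the final temperature. ΣQ_i = 0:
346.1×0.235×(T − 322.3) + 424.8×2.43×(T − 28.16) + 280×0.897×(T − 28.16) = 0
1364.8 T = 62355
T ≈ 45.69 °C

T_f ≈ 45.7 °C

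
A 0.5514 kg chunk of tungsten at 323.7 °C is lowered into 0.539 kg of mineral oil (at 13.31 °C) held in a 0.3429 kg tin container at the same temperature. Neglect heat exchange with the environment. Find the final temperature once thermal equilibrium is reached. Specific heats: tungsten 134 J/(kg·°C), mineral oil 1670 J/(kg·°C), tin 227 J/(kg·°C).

T_f ≈ 35.1 °C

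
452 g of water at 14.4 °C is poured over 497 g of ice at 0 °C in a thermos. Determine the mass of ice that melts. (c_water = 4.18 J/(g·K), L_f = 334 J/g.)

m_melted ≈ 81.5 g

Water can give up m c ΔT = 452×4.18×14.4 = 27207 J before reaching 0 °C.
To melt every bit of ice: 497×334 = 165998 J.
27207 J < 165998 J, so only part of the ice melts and the system sits at 0 °C.
Mass melted = 27207/334 ≈ 81.46 g.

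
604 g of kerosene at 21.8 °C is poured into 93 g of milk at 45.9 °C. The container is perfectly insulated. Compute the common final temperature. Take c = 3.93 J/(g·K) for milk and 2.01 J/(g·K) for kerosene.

T_f ≈ 27.4 °C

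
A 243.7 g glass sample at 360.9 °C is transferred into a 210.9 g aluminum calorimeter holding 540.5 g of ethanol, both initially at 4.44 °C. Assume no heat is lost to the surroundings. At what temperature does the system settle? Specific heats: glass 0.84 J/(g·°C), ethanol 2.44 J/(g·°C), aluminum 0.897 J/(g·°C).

Energy conservation, ΣQ = 0:
243.7×0.84×(T − 360.9) + 540.5×2.44×(T − 4.44) + 210.9×0.897×(T − 4.44) = 0
204.71(T − 360.9) + 1318.8(T − 4.44) + 189.18(T − 4.44) = 0
(204.71 + 1318.8 + 189.18) T = 204.71×360.9 + 1318.8×4.44 + 189.18×4.44
T ≈ 47.05 °C

T_f ≈ 47.0 °C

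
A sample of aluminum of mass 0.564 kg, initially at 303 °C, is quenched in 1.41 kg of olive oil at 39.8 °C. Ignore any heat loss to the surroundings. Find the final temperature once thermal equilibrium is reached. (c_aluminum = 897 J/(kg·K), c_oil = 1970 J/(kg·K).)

Net heat exchanged in the isolated system is zero:
0.564×897×(T − 303) + 1.41×1970×(T − 39.8) = 0
505.91(T − 303) + 2777.7(T − 39.8) = 0
3283.6 T = 263843
T ≈ 80.35 °C

T_f ≈ 80.4 °C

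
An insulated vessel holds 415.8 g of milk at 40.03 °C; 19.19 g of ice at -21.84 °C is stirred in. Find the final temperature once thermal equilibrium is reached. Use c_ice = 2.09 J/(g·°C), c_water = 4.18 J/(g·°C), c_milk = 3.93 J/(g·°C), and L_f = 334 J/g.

Sum of m c ΔT and latent-heat terms is zero:
ice -21.84→0 °C: 19.19×2.09×21.84 = 875.94; melt ice: 19.19×334 = 6409.5; meltwater 0→T: 19.19×4.18×T = 80.21 T; milk cools: 415.8×3.93×(T − 40.03) = 1634.1(T − 40.03)
1714.3 T = 65413 − 7285.4 = 58127
T ≈ 33.91 °C — above 0 °C, consistent with complete melting.

T_f ≈ 33.9 °C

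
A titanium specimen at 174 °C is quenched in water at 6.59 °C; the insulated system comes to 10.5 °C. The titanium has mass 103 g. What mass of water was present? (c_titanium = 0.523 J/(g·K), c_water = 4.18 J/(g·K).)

m ≈ 539 g

Net heat exchanged in the isolated system is zero:
103·0.523·(10.5 − 174) + m·4.18·(10.5 − 6.59) = 0
16.34 m = 8807.6
m = 8807.6/16.34 ≈ 538.9 g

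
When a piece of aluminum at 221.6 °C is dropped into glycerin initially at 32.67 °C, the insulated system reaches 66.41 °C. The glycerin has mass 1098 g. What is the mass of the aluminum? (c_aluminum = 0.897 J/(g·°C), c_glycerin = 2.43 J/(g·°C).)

m ≈ 647 g

|Q_aluminum| = |Q_glycerin|:
m×0.897×(221.6 − 66.41) = 1098×2.43×(66.41 − 32.67)
139.21 m = 90023  ⇒  m ≈ 646.7 g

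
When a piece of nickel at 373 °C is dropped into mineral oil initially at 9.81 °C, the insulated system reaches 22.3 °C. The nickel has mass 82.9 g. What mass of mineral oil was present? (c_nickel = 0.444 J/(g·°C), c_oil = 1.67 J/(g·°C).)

m ≈ 619 g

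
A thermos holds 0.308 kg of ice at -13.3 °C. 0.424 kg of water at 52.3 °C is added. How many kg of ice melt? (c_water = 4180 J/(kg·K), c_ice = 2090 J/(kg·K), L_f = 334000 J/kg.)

Heat available from the water dropping to 0 °C: 0.424·4180·52.3 = 92692 J.
Warming the ice to 0 °C takes 0.308·2090·13.3 = 8561.5 J, leaving 84131 J for melting.
To melt every bit of ice: 0.308·334000 = 102872 J.
Since 84131 < 102872 J, not all the ice melts; equilibrium is at 0 °C.
Mass melted = 84131/334000 ≈ 0.2519 kg.

m_melted ≈ 0.252 kg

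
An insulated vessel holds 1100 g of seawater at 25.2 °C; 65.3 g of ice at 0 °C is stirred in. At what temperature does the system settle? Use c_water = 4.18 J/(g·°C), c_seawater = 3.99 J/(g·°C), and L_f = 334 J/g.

T_f ≈ 19.0 °C

Heat gained plus heat lost sum to zero:
melt ice: 65.3×334 = 21810; warm the meltwater: 272.95 T; seawater: 4389(T − 25.2)
4662 T = 110603 − 21810 = 88793
T ≈ 19.05 °C. Since T > 0 °C, the all-ice-melts assumption holds.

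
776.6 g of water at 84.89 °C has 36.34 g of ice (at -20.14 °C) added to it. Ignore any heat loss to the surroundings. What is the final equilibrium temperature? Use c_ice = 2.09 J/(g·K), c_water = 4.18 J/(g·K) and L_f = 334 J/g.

T_f ≈ 77.1 °C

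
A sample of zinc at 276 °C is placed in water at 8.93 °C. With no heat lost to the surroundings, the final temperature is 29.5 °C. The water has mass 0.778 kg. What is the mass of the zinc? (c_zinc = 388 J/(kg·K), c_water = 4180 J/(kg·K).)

|Q_zinc| = |Q_water|:
m×388×(276 − 29.5) = 0.778×4180×(29.5 − 8.93)
95642 m = 66894  ⇒  m ≈ 0.6994 kg

m ≈ 0.699 kg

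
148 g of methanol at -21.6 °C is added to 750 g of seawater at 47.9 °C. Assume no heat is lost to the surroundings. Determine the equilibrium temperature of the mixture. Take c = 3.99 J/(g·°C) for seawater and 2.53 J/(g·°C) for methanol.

Net heat exchanged in the isolated system is zero:
750*3.99*(T − 47.9) + 148*2.53*(T − (-21.6)) = 0
2992.5(T − 47.9) + 374.44(T − (-21.6)) = 0
3366.9 T = 135253
T = 135253/3366.9 ≈ 40.17 °C

T_f ≈ 40.2 °C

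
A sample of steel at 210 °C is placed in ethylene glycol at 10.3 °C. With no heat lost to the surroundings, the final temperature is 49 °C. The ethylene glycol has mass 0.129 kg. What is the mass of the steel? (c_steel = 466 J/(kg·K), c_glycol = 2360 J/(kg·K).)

m ≈ 0.157 kg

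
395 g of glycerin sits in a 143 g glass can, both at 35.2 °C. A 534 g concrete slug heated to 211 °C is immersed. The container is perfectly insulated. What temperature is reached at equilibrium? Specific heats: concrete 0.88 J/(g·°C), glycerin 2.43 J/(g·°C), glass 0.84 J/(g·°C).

T_f ≈ 88.5 °C

Taking heat into each body as positive, Σ m c ΔT = 0:
534·0.88·(T − 211) + 395·2.43·(T − 35.2) + 143·0.84·(T − 35.2) = 0
(469.92 + 959.85 + 120.12) T = 469.92·211 + 959.85·35.2 + 120.12·35.2
T = 137168 / 1549.9 = 88.5 °C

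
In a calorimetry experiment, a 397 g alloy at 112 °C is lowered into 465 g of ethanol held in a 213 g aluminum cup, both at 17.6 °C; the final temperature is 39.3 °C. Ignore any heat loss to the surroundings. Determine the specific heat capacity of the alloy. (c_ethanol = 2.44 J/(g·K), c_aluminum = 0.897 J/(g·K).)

Energy conservation, ΣQ = 0:
397·c·(39.3 − 112) + 465·2.44·(39.3 − 17.6) + 213·0.897·(39.3 − 17.6) = 0
-28862 c = -28767
c = -28767/-28862 ≈ 0.9967 J/(g·K)

c ≈ 0.997 J/(g·K)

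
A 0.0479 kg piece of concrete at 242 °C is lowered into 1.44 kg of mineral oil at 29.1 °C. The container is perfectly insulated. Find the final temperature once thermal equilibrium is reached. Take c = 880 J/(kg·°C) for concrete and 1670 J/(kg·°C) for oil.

T_f ≈ 32.8 °C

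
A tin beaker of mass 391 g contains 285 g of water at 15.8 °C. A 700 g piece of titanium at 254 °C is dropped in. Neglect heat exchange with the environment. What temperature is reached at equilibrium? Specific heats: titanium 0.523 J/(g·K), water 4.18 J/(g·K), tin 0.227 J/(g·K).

Setting the total heat transfer to zero:
700*0.523*(T − 254) + 285*4.18*(T − 15.8) + 391*0.227*(T − 15.8) = 0
366.1(T − 254) + 1191.3(T − 15.8) + 88.76(T − 15.8) = 0
(366.1 + 1191.3 + 88.76) T = 366.1*254 + 1191.3*15.8 + 88.76*15.8
T ≈ 68.77 °C

T_f ≈ 68.8 °C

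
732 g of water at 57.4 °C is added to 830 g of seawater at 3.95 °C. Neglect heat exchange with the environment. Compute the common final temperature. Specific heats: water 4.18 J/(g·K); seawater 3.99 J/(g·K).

Let T be the final temperature. ΣQ_i = 0:
732*4.18*(T − 57.4) + 830*3.99*(T − 3.95) = 0
3059.8(T − 57.4) + 3311.7(T − 3.95) = 0
6371.5 T = 188711
T ≈ 29.62 °C

T_f ≈ 29.6 °C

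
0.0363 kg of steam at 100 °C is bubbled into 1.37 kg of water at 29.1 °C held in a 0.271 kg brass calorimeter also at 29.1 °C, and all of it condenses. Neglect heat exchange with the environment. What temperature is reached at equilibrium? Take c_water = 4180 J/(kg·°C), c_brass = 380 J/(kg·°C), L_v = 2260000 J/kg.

T_f ≈ 44.6 °C

Heat gained plus heat lost sum to zero:
latent heat released on condensation: 0.0363×2260000 = 82038; condensate cools 100→T: 0.0363×4180×(T − 100) = 151.73(T − 100); original water: 5726.6(T − 29.1); brass cup: 0.271×380×(T − 29.1) = 102.98(T − 29.1)
5981.3 T = 82038 + 15173 + 169641 = 266852
T ≈ 44.61 °C, under the boiling point, so the assumption holds.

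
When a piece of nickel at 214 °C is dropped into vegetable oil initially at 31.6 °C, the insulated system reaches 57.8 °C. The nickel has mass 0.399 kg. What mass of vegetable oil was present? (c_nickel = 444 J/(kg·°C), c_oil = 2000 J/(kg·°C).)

Taking heat into each body as positive, Σ m c ΔT = 0:
0.399×444×(57.8 − 214) + m×2000×(57.8 − 31.6) = 0
52400 m = 27672
m = 27672/52400 ≈ 0.5281 kg

m ≈ 0.528 kg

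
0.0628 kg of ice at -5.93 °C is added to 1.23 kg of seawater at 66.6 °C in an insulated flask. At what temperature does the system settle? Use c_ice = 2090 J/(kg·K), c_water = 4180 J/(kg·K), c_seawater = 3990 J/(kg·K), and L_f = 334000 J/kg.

Conservation of energy gives ΣQ = 0:
warm ice to 0 °C: 0.0628·2090·(0 − (-5.93)) = 778.32
  latent heat to melt: 0.0628·334000 = 20975
  warm the meltwater: 262.5 T
  seawater: 4907.7(T − 66.6)
5170.2 T = 326853 − 21754 = 305099
T ≈ 59.01 °C. Since T > 0 °C, the all-ice-melts assumption holds.

T_f ≈ 59.0 °C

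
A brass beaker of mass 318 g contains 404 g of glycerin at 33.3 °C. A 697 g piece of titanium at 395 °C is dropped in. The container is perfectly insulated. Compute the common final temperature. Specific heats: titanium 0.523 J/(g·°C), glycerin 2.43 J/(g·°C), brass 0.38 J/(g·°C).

T_f ≈ 123.2 °C

Energy conservation, ΣQ = 0:
697*0.523*(T − 395) + 404*2.43*(T − 33.3) + 318*0.38*(T − 33.3) = 0
364.53(T − 395) + 981.72(T − 33.3) + 120.84(T − 33.3) = 0
(364.53 + 981.72 + 120.84) T = 364.53*395 + 981.72*33.3 + 120.84*33.3
T = 180705 / 1467.1 = 123 °C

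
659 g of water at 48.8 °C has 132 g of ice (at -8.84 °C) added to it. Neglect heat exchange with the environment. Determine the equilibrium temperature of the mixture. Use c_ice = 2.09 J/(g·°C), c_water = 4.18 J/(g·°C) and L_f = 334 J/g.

T_f ≈ 26.6 °C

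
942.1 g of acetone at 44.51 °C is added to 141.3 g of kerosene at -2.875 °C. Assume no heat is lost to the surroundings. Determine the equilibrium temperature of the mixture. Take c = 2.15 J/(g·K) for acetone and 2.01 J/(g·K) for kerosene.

T_f ≈ 38.7 °C

|Q_acetone| = |Q_kerosene|:
942.1×2.15×(44.51 − T) = 141.3×2.01×(T − (-2.875))
2025.5(44.51 − T) = 284.01(T − (-2.875))
2309.5 T = 89339  ⇒  T ≈ 38.68 °C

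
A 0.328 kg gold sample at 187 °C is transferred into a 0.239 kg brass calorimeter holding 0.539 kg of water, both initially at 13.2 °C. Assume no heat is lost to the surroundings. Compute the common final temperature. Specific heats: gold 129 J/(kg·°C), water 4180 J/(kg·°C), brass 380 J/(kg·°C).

T_f ≈ 16.3 °C

Net heat exchanged in the isolated system is zero:
0.328×129×(T − 187) + 0.539×4180×(T − 13.2) + 0.239×380×(T − 13.2) = 0
42.31(T − 187) + 2253(T − 13.2) + 90.82(T − 13.2) = 0
2386.2 T = 38851
T ≈ 16.28 °C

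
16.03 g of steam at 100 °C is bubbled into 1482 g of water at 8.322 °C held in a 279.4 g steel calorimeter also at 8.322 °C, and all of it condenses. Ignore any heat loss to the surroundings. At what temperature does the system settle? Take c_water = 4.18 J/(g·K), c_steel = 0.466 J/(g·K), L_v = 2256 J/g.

Taking heat into each body as positive, Σ m c ΔT = 0:
latent heat released on condensation: 16.03×2256 = 36164; condensed water 100 °C→T: 67.01(T − 100); original water: 6194.8(T − 8.322); cup: 130.2(T − 8.322)
6392 T = 36164 + 6700.5 + 52636 = 95501
T ≈ 14.94 °C (< 100 °C, so full condensation is consistent).

T_f ≈ 14.9 °C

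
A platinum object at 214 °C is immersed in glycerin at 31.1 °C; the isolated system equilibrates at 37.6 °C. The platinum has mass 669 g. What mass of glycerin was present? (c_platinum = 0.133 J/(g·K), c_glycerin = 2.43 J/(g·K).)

Taking heat into each body as positive, Σ m c ΔT = 0:
669×0.133×(37.6 − 214) + m×2.43×(37.6 − 31.1) = 0
15.8 m = 15696
m = 15696/15.8 ≈ 993.7 g

m ≈ 994 g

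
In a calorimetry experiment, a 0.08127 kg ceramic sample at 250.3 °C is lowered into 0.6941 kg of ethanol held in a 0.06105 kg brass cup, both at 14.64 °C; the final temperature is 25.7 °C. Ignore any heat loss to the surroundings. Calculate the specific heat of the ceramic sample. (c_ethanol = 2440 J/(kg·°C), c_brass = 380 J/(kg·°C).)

c ≈ 1040 J/(kg·°C)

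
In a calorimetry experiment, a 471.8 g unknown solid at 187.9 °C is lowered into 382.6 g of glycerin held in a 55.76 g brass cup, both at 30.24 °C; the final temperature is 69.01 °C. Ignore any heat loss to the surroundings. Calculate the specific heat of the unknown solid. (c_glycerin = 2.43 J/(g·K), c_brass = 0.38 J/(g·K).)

Setting the total heat transfer to zero:
471.8×c×(69.01 − 187.9) + 382.6×2.43×(69.01 − 30.24) + 55.76×0.38×(69.01 − 30.24) = 0
-56092 c = -36867
c = -36867/-56092 ≈ 0.6572 J/(g·K)

c ≈ 0.657 J/(g·K)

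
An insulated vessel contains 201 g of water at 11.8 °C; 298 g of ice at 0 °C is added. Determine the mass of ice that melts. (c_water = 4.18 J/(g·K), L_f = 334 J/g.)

m_melted ≈ 29.7 g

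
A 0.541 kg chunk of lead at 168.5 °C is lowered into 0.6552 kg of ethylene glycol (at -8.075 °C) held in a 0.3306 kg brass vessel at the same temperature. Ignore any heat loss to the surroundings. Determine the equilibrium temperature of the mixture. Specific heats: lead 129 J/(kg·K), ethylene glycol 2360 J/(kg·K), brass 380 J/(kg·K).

T_f ≈ -1.0 °C

Let T be the final temperature. ΣQ_i = 0:
0.541×129×(T − 168.5) + 0.6552×2360×(T − (-8.075)) + 0.3306×380×(T − (-8.075)) = 0
1741.7 T = -1741.1
T = -1741.1/1741.7 ≈ -1.00 °C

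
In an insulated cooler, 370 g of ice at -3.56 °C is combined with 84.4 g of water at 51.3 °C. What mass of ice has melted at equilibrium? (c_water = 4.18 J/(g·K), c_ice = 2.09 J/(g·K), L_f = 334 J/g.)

m_melted ≈ 45.9 g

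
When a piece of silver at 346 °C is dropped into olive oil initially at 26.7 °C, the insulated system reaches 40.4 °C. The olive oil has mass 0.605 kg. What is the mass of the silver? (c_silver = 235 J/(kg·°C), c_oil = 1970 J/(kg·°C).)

m ≈ 0.227 kg

Heat lost by the silver = heat gained by the oil:
m×235×(346 − 40.4) = 0.605×1970×(40.4 − 26.7)
71816 m = 16328  ⇒  m ≈ 0.2274 kg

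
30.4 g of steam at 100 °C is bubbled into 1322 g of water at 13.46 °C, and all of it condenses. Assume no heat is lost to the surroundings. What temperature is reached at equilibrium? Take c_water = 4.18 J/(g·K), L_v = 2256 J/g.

Energy balance with sensible and latent terms:
condense steam: −30.4×2256 = −68582; condensed water 100 °C→T: 127.07(T − 100); water warms: 1322×4.18×(T − 13.46) = 5526(T − 13.46)
5653 T = 68582 + 12707 + 74379 = 155669
T ≈ 27.54 °C — below 100 °C, confirming all the steam condensed.

T_f ≈ 27.5 °C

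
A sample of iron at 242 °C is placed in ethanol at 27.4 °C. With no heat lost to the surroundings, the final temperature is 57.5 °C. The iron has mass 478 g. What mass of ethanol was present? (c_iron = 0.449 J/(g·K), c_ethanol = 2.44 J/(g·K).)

m ≈ 539 g

Heat lost by the iron = heat gained by the ethanol:
478·0.449·(242 − 57.5) = m·2.44·(57.5 − 27.4)
73.44 m = 39598  ⇒  m ≈ 539.2 g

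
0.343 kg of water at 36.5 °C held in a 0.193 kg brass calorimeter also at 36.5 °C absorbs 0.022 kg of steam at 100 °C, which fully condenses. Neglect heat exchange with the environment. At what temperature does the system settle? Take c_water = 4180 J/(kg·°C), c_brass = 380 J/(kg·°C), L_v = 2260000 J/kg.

Conservation of energy gives ΣQ = 0:
steam→water at 100 °C releases m L_v = 0.022×2260000 = 49720; condensed water 100 °C→T: 91.96(T − 100); original water: 1433.7(T − 36.5); brass cup: 0.193×380×(T − 36.5) = 73.34(T − 36.5)
1599 T = 49720 + 9196 + 55008 = 113924
T ≈ 71.25 °C — below 100 °C, confirming all the steam condensed.

T_f ≈ 71.2 °C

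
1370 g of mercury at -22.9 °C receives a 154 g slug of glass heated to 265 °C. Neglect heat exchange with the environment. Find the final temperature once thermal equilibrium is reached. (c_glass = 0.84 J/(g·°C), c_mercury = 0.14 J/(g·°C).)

Setting the total heat transfer to zero:
154·0.84·(T − 265) + 1370·0.14·(T − (-22.9)) = 0
129.36(T − 265) + 191.8(T − (-22.9)) = 0
321.16 T = 29888
T = 29888/321.16 ≈ 93.06 °C

T_f ≈ 93.1 °C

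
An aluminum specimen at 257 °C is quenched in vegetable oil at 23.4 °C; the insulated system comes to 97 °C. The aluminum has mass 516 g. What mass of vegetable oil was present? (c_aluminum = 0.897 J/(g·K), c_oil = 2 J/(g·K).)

|Q_aluminum| = |Q_oil|:
516×0.897×(257 − 97) = m×2×(97 − 23.4)
147.2 m = 74056  ⇒  m ≈ 503.1 g

m ≈ 503 g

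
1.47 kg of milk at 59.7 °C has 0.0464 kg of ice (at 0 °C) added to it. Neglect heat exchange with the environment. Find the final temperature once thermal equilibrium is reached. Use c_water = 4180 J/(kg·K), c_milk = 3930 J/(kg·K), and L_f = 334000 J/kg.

T_f ≈ 55.2 °C

Energy conservation, ΣQ = 0:
fusion: m_ice L_f = 0.0464·334000 = 15498; warm the meltwater: 193.95 T; milk cools: 1.47·3930·(T − 59.7) = 5777.1(T − 59.7)
5971.1 T = 344893 − 15498 = 329395
T ≈ 55.17 °C (positive, so assuming full melt was valid).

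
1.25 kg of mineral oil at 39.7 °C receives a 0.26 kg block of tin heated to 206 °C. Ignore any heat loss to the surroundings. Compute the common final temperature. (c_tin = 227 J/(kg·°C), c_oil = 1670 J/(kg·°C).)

T_f ≈ 44.3 °C

|Q_tin| = |Q_oil|:
0.26*227*(206 − T) = 1.25*1670*(T − 39.7)
59.02(206 − T) = 2087.5(T − 39.7)
2146.5 T = 95032  ⇒  T ≈ 44.27 °C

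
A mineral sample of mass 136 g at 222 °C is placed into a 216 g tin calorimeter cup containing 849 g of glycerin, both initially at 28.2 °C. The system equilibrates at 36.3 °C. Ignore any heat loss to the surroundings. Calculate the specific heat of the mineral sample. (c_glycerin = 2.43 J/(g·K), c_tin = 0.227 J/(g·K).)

Heat gained plus heat lost sum to zero:
136·c·(36.3 − 222) + 849·2.43·(36.3 − 28.2) + 216·0.227·(36.3 − 28.2) = 0
-25255 c = -17108
c = -17108/-25255 ≈ 0.6774 J/(g·K)

c ≈ 0.677 J/(g·K)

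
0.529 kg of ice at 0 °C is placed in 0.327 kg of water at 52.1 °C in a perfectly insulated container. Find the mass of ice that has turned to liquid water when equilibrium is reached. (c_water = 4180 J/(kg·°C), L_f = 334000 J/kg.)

Cooling the water to 0 °C releases 0.327×4180×52.1 = 71213 J.
Melting all 0.529 kg of ice would need 0.529×334000 = 176686 J.
Since 71213 < 176686 J, not all the ice melts; equilibrium is at 0 °C.
m_melted×334000 = 71213  ⇒  m_melted ≈ 0.2132 kg.

m_melted ≈ 0.213 kg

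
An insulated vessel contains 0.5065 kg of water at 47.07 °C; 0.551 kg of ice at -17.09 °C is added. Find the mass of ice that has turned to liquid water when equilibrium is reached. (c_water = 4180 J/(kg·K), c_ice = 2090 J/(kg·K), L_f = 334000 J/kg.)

m_melted ≈ 0.239 kg

Cooling the water to 0 °C releases 0.5065·4180·47.07 = 99655 J.
Warming the ice to 0 °C takes 0.551·2090·17.09 = 19681 J, leaving 79975 J for melting.
Fully melting the ice requires m_ice L_f = 0.551·334000 = 184034 J.
79975 J < 184034 J, so only part of the ice melts and the system sits at 0 °C.
m_melted·334000 = 79975  ⇒  m_melted ≈ 0.2394 kg.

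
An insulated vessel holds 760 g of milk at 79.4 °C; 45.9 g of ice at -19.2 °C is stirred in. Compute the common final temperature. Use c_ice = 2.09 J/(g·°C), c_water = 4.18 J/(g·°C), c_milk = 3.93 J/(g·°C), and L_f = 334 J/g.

Energy balance with sensible and latent terms:
warm ice to 0 °C: 45.9·2.09·(0 − (-19.2)) = 1841.9; latent heat to melt: 45.9·334 = 15331; warm the meltwater: 191.86 T; milk: 2986.8(T − 79.4)
3178.7 T = 237152 − 17172 = 219979
T ≈ 69.21 °C. Since T > 0 °C, the all-ice-melts assumption holds.

T_f ≈ 69.2 °C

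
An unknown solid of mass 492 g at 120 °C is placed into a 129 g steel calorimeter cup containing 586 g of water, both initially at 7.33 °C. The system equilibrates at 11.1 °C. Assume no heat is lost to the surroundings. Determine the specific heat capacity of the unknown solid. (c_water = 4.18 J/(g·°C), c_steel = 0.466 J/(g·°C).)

Energy conservation, ΣQ = 0:
492·c·(11.1 − 120) + 586·4.18·(11.1 − 7.33) + 129·0.466·(11.1 − 7.33) = 0
-53579 c = -9461.2
c = -9461.2/-53579 ≈ 0.1766 J/(g·°C)

c ≈ 0.177 J/(g·°C)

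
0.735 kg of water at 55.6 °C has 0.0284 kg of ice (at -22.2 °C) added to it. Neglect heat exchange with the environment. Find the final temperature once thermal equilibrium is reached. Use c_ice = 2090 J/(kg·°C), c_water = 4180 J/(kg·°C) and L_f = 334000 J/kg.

Sum of m c ΔT and latent-heat terms is zero:
warm ice to 0 °C: 0.0284×2090×(0 − (-22.2)) = 1317.7; melt ice: 0.0284×334000 = 9485.6; meltwater 0→T: 0.0284×4180×T = 118.71 T; water cools: 0.735×4180×(T − 55.6) = 3072.3(T − 55.6)
3191 T = 170820 − 10803 = 160017
T ≈ 50.15 °C. Since T > 0 °C, the all-ice-melts assumption holds.

T_f ≈ 50.1 °C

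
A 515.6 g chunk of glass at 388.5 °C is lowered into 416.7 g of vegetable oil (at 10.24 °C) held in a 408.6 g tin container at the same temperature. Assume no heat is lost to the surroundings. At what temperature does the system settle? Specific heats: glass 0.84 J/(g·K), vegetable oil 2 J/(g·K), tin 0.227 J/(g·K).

T_f ≈ 130.8 °C

Setting the total heat transfer to zero:
515.6·0.84·(T − 388.5) + 416.7·2·(T − 10.24) + 408.6·0.227·(T − 10.24) = 0
433.1(T − 388.5) + 833.4(T − 10.24) + 92.75(T − 10.24) = 0
(433.1 + 833.4 + 92.75) T = 433.1·388.5 + 833.4·10.24 + 92.75·10.24
T = 177745/1359.3 ≈ 130.77 °C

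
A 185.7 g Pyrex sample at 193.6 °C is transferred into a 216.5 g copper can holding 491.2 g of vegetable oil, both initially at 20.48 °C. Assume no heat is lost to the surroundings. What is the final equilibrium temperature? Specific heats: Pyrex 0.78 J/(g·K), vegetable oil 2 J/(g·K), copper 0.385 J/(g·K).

Heat gained plus heat lost sum to zero:
185.7·0.78·(T − 193.6) + 491.2·2·(T − 20.48) + 216.5·0.385·(T − 20.48) = 0
144.85(T − 193.6) + 982.4(T − 20.48) + 83.35(T − 20.48) = 0
(144.85 + 982.4 + 83.35) T = 144.85·193.6 + 982.4·20.48 + 83.35·20.48
T = 49869/1210.6 ≈ 41.19 °C

T_f ≈ 41.2 °C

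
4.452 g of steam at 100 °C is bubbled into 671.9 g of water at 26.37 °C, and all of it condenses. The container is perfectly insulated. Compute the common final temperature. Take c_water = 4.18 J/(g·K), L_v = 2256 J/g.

T_f ≈ 30.4 °C

Energy balance with sensible and latent terms:
steam→water at 100 °C releases m L_v = 4.452·2256 = 10044
  condensate cools 100→T: 4.452·4.18·(T − 100) = 18.61(T − 100)
  water warms: 671.9·4.18·(T − 26.37) = 2808.5(T − 26.37)
2827.2 T = 10044 + 1860.9 + 74061 = 85966
T ≈ 30.41 °C, under the boiling point, so the assumption holds.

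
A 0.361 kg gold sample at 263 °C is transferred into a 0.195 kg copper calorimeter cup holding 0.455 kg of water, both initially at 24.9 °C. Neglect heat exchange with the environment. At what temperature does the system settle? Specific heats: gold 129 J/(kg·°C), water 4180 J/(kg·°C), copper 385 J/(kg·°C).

T_f ≈ 30.4 °C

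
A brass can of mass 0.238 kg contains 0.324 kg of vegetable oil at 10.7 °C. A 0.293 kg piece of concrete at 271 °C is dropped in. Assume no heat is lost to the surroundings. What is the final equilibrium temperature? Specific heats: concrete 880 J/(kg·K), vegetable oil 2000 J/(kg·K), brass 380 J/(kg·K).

T_f ≈ 78.1 °C

Let T be the final temperature. ΣQ_i = 0:
0.293·880·(T − 271) + 0.324·2000·(T − 10.7) + 0.238·380·(T − 10.7) = 0
257.84(T − 271) + 648(T − 10.7) + 90.44(T − 10.7) = 0
(257.84 + 648 + 90.44) T = 257.84·271 + 648·10.7 + 90.44·10.7
T = 77776 / 996.28 = 78.1 °C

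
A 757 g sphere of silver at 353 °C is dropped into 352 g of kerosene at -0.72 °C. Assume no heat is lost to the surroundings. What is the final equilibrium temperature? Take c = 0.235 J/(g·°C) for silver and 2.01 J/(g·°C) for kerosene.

T_f ≈ 70.3 °C

With ΣQ=0 the equilibrium temperature is the m·c-weighted mean:
T_f = (177.89×353 + 707.52×(-0.72)) / (177.89 + 707.52)
    = 62288 / 885.41 ≈ 70.35 °C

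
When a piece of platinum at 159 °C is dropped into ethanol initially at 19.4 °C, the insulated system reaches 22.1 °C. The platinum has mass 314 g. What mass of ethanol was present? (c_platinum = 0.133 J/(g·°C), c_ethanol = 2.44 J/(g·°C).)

|Q_platinum| = |Q_ethanol|:
314×0.133×(159 − 22.1) = m×2.44×(22.1 − 19.4)
6.588 m = 5717.2  ⇒  m ≈ 867.8 g

m ≈ 868 g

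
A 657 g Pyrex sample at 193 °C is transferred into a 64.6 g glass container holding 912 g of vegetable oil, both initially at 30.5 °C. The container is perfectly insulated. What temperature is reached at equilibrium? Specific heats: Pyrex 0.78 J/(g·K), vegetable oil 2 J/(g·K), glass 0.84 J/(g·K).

Setting the total heat transfer to zero:
657*0.78*(T − 193) + 912*2*(T − 30.5) + 64.6*0.84*(T − 30.5) = 0
512.46(T − 193) + 1824(T − 30.5) + 54.26(T − 30.5) = 0
2390.7 T = 156192
T = 156192 / 2390.7 = 65.3 °C

T_f ≈ 65.3 °C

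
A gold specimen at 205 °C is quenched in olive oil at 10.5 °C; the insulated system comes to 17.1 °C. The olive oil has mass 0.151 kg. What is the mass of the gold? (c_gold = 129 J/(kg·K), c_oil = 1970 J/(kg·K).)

Heat lost by the gold = heat gained by the oil:
m·129·(205 − 17.1) = 0.151·1970·(17.1 − 10.5)
24239 m = 1963.3  ⇒  m ≈ 0.081 kg

m ≈ 0.081 kg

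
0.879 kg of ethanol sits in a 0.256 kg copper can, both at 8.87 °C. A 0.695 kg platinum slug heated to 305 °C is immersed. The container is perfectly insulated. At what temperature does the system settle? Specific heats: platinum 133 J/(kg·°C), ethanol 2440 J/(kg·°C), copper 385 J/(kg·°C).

Taking heat into each body as positive, Σ m c ΔT = 0:
0.695*133*(T − 305) + 0.879*2440*(T − 8.87) + 0.256*385*(T − 8.87) = 0
(92.43 + 2144.8 + 98.56) T = 92.43*305 + 2144.8*8.87 + 98.56*8.87
T = 48091/2335.8 ≈ 20.59 °C

T_f ≈ 20.6 °C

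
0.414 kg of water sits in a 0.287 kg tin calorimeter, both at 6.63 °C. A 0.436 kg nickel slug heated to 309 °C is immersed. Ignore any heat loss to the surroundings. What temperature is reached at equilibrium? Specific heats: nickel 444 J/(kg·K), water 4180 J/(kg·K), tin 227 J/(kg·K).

T_f ≈ 36.1 °C

Let T be the final temperature. ΣQ_i = 0:
0.436×444×(T − 309) + 0.414×4180×(T − 6.63) + 0.287×227×(T − 6.63) = 0
193.58(T − 309) + 1730.5(T − 6.63) + 65.15(T − 6.63) = 0
(193.58 + 1730.5 + 65.15) T = 193.58×309 + 1730.5×6.63 + 65.15×6.63
T ≈ 36.06 °C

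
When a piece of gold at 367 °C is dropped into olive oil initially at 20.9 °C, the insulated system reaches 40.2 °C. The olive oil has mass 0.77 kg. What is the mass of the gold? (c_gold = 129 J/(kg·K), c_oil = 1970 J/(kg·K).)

m ≈ 0.694 kg

|Q_gold| = |Q_oil|:
m·129·(367 − 40.2) = 0.77·1970·(40.2 − 20.9)
42157 m = 29276  ⇒  m ≈ 0.6945 kg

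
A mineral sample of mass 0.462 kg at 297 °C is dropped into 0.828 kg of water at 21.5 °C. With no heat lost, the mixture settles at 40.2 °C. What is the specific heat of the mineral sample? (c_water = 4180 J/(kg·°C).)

Heat lost by the mineral sample = heat gained by the water:
0.462×c×(297 − 40.2) = 0.828×4180×(40.2 − 21.5)
118.64 c = 64721  ⇒  c ≈ 545.5 J/(kg·°C)

c ≈ 546 J/(kg·°C)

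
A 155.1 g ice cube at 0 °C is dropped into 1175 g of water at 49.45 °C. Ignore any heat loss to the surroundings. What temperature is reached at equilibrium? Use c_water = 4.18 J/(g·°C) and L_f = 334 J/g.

T_f ≈ 34.4 °C

Let T be the final temperature. ΣQ_i = 0:
fusion: m_ice L_f = 155.1·334 = 51803; warm the meltwater: 648.32 T; water cools: 1175·4.18·(T − 49.45) = 4911.5(T − 49.45)
5559.8 T = 242874 − 51803 = 191070
T ≈ 34.37 °C (positive, so assuming full melt was valid).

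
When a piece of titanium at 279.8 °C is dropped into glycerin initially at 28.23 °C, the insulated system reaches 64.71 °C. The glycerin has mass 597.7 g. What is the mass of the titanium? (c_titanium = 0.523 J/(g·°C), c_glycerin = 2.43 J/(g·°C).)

m ≈ 471 g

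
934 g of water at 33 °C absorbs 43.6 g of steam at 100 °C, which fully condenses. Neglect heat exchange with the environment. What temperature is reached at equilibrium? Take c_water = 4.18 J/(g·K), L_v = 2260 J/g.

T_f ≈ 60.1 °C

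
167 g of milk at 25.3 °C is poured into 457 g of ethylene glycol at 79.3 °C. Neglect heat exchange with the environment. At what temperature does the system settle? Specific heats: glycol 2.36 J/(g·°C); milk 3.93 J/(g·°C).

T_f ≈ 58.9 °C

Energy conservation, ΣQ = 0:
457*2.36*(T − 79.3) + 167*3.93*(T − 25.3) = 0
1734.8 T = 102131
T = 102131/1734.8 ≈ 58.87 °C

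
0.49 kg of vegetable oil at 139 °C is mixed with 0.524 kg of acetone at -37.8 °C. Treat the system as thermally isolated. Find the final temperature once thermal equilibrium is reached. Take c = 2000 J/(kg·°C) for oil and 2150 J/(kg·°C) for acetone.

T_f ≈ 44.4 °C

Energy conservation, ΣQ = 0:
0.49·2000·(T − 139) + 0.524·2150·(T − (-37.8)) = 0
980(T − 139) + 1126.6(T − (-37.8)) = 0
2106.6 T = 93635
T ≈ 44.45 °C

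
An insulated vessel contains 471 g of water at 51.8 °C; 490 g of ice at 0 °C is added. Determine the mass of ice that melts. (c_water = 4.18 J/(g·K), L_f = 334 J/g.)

Cooling the water to 0 °C releases 471×4.18×51.8 = 101983 J.
Fully melting the ice requires m_ice L_f = 490×334 = 163660 J.
That's not enough to melt it all — equilibrium is at 0 °C with ice remaining.
Mass melted = 101983/334 ≈ 305.3 g.

m_melted ≈ 305 g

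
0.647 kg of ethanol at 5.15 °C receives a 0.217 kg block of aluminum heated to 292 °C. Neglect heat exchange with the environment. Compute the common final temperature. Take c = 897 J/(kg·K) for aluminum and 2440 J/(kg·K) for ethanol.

T_f ≈ 36.6 °C

Taking heat into each body as positive, Σ m c ΔT = 0:
0.217*897*(T − 292) + 0.647*2440*(T − 5.15) = 0
194.65(T − 292) + 1578.7(T − 5.15) = 0
1773.3 T = 64968
T = 64968/1773.3 ≈ 36.64 °C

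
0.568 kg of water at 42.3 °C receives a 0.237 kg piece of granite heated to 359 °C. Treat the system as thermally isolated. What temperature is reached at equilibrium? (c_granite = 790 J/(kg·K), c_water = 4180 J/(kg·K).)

Let T be the final temperature. ΣQ_i = 0:
0.237×790×(T − 359) + 0.568×4180×(T − 42.3) = 0
187.23(T − 359) + 2374.2(T − 42.3) = 0
2561.5 T = 167646
T = 167646 / 2561.5 = 65.4 °C

T_f ≈ 65.4 °C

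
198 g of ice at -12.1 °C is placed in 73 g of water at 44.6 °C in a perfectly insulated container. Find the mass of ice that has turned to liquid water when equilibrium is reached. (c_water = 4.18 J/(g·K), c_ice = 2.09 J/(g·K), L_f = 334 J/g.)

Heat available from the water dropping to 0 °C: 73·4.18·44.6 = 13609 J.
Of that, 198·2.09·12.1 = 5007.2 J goes to bring the ice to 0 °C, leaving 8602 J.
Fully melting the ice requires m_ice L_f = 198·334 = 66132 J.
Since 8602 < 66132 J, not all the ice melts; equilibrium is at 0 °C.
m_melted·334 = 8602  ⇒  m_melted ≈ 25.75 g.

m_melted ≈ 25.8 g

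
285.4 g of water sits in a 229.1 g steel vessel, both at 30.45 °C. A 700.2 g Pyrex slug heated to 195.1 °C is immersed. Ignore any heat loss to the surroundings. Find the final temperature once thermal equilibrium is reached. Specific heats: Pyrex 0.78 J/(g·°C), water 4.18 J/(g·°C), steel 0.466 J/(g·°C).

T_f ≈ 79.2 °C

Energy conservation, ΣQ = 0:
700.2×0.78×(T − 195.1) + 285.4×4.18×(T − 30.45) + 229.1×0.466×(T − 30.45) = 0
(546.16 + 1193 + 106.76) T = 546.16×195.1 + 1193×30.45 + 106.76×30.45
T ≈ 79.17 °C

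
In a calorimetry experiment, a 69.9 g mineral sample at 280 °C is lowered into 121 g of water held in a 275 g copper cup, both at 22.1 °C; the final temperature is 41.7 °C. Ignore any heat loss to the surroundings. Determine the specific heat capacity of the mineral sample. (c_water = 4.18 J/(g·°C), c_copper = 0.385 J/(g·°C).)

Energy conservation, ΣQ = 0:
69.9×c×(41.7 − 280) + 121×4.18×(41.7 − 22.1) + 275×0.385×(41.7 − 22.1) = 0
-16657 c = -11988
c = -11988/-16657 ≈ 0.7197 J/(g·°C)

c ≈ 0.72 J/(g·°C)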